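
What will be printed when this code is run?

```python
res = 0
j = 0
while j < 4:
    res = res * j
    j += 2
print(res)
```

0

j=0: res = 0*0 = 0
j=2: res = 0*2 = 0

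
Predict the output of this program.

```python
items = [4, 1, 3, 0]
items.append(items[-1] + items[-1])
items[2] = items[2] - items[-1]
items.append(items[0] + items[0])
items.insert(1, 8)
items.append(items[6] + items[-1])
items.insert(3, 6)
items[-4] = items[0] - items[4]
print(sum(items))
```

47

append items[-1]+items[-1] = 0+0 = 0 → [4, 1, 3, 0, 0]
items[2] = items[2]-items[-1] = 3-0 = 3 → [4, 1, 3, 0, 0]
append items[0]+items[0] = 4+4 = 8 → [4, 1, 3, 0, 0, 8]
insert 8 at 1 → [4, 8, 1, 3, 0, 0, 8]
append items[6]+items[-1] = 8+8 = 16 → [4, 8, 1, 3, 0, 0, 8, 16]
insert 6 at 3 → [4, 8, 1, 6, 3, 0, 0, 8, 16]
items[-4] = items[0]-items[4] = 4-3 = 1 → [4, 8, 1, 6, 3, 1, 0, 8, 16]
sum = 47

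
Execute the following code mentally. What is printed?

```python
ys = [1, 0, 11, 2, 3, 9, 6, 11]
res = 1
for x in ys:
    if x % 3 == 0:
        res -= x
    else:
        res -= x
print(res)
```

x=1: not %3==0, res = 1-1 = 0
x=0: %3==0, res = 0-0 = 0
x=11: not %3==0, res = 0-11 = -11
x=2: not %3==0, res = (-11)-2 = -13
x=3: %3==0, res = (-13)-3 = -16
x=9: %3==0, res = (-16)-9 = -25
x=6: %3==0, res = (-25)-6 = -31
x=11: not %3==0, res = (-31)-11 = -42

-42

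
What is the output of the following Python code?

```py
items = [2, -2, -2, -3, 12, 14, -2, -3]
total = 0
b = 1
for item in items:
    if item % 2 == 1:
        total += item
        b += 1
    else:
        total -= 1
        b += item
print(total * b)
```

-300

item=2: not odd, total = 0-1 = -1; b=3
item=-2: not odd, total = (-1)-1 = -2; b=1
item=-2: not odd, total = (-2)-1 = -3; b=-1
item=-3: odd, total = (-3)+(-3) = -6; b=0
item=12: not odd, total = (-6)-1 = -7; b=12
item=14: not odd, total = (-7)-1 = -8; b=26
item=-2: not odd, total = (-8)-1 = -9; b=24
item=-3: odd, total = (-9)+(-3) = -12; b=25
total*b = (-12)*25 = -300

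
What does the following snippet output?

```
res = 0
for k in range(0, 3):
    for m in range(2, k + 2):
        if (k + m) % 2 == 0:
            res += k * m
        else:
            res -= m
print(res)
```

k=1,m=2: odd sum, res = 0-2 = -2
k=2,m=2: even sum, res = (-2)+4 = 2
k=2,m=3: odd sum, res = 2-3 = -1

-1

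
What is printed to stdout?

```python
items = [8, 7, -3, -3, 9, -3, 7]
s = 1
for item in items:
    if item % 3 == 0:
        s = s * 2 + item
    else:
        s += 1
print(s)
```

28

item=8: not %3==0, s = 1+1 = 2
item=7: not %3==0, s = 2+1 = 3
item=-3: %3==0, s = 3*2+(-3) = 3
item=-3: %3==0, s = 3*2+(-3) = 3
item=9: %3==0, s = 3*2+9 = 15
item=-3: %3==0, s = 15*2+(-3) = 27
item=7: not %3==0, s = 27+1 = 28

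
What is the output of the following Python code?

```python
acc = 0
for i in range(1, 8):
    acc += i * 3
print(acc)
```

i=1: acc = 0+1*3 = 3
i=2: acc = 3+2*3 = 9
i=3: acc = 9+3*3 = 18
i=4: acc = 18+4*3 = 30
i=5: acc = 30+5*3 = 45
i=6: acc = 45+6*3 = 63
i=7: acc = 63+7*3 = 84

84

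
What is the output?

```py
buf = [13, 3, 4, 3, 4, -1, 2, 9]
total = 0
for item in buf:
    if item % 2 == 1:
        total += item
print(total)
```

item=13: odd, total = 0+13 = 13
item=3: odd, total = 13+3 = 16
item=4: not odd
item=3: odd, total = 16+3 = 19
item=4: not odd
item=-1: odd, total = 19+(-1) = 18
item=2: not odd
item=9: odd, total = 18+9 = 27

27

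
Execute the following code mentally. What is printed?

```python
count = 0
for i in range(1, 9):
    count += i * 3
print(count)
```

i=1: count = 0+1*3 = 3
i=2: count = 3+2*3 = 9
i=3: count = 9+3*3 = 18
i=4: count = 18+4*3 = 30
i=5: count = 30+5*3 = 45
i=6: count = 45+6*3 = 63
i=7: count = 63+7*3 = 84
i=8: count = 84+8*3 = 108

108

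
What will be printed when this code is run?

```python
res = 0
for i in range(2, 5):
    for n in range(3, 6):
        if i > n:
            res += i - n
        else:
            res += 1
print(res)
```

9

i=2,n=3: not 2>3, res = 0+1 = 1
i=2,n=4: not 2>4, res = 1+1 = 2
i=2,n=5: not 2>5, res = 2+1 = 3
i=3,n=3: not 3>3, res = 3+1 = 4
i=3,n=4: not 3>4, res = 4+1 = 5
i=3,n=5: not 3>5, res = 5+1 = 6
i=4,n=3: 4>3, res = 6+1 = 7
i=4,n=4: not 4>4, res = 7+1 = 8
i=4,n=5: not 4>5, res = 8+1 = 9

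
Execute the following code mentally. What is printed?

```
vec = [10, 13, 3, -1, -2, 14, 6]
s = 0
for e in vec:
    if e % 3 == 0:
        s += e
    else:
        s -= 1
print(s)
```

4

e=10: not %3==0, s = 0-1 = -1
e=13: not %3==0, s = (-1)-1 = -2
e=3: %3==0, s = (-2)+3 = 1
e=-1: not %3==0, s = 1-1 = 0
e=-2: not %3==0, s = 0-1 = -1
e=14: not %3==0, s = (-1)-1 = -2
e=6: %3==0, s = (-2)+6 = 4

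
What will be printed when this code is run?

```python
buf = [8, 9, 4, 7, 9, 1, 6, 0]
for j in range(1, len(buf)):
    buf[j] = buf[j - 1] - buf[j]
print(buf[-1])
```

j=1: buf[1] = 8-9 = -1 → [8, -1, 4, 7, 9, 1, 6, 0]
j=2: buf[2] = (-1)-4 = -5 → [8, -1, -5, 7, 9, 1, 6, 0]
j=3: buf[3] = (-5)-7 = -12 → [8, -1, -5, -12, 9, 1, 6, 0]
j=4: buf[4] = (-12)-9 = -21 → [8, -1, -5, -12, -21, 1, 6, 0]
j=5: buf[5] = (-21)-1 = -22 → [8, -1, -5, -12, -21, -22, 6, 0]
j=6: buf[6] = (-22)-6 = -28 → [8, -1, -5, -12, -21, -22, -28, 0]
j=7: buf[7] = (-28)-0 = -28 → [8, -1, -5, -12, -21, -22, -28, -28]

-28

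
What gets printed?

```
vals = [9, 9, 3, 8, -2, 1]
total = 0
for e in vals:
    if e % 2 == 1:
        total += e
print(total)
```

22

e=9: odd, total = 0+9 = 9
e=9: odd, total = 9+9 = 18
e=3: odd, total = 18+3 = 21
e=8: not odd
e=-2: not odd
e=1: odd, total = 21+1 = 22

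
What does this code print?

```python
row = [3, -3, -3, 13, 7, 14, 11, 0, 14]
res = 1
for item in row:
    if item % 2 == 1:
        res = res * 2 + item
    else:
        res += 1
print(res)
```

item=3: odd, res = 1*2+3 = 5
item=-3: odd, res = 5*2+(-3) = 7
item=-3: odd, res = 7*2+(-3) = 11
item=13: odd, res = 11*2+13 = 35
item=7: odd, res = 35*2+7 = 77
item=14: not odd, res = 77+1 = 78
item=11: odd, res = 78*2+11 = 167
item=0: not odd, res = 167+1 = 168
item=14: not odd, res = 168+1 = 169

169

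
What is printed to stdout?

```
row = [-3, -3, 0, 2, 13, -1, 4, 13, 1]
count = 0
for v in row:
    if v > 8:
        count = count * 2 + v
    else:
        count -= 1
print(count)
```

18

v=-3: not >8, count = 0-1 = -1
v=-3: not >8, count = (-1)-1 = -2
v=0: not >8, count = (-2)-1 = -3
v=2: not >8, count = (-3)-1 = -4
v=13: >8, count = (-4)*2+13 = 5
v=-1: not >8, count = 5-1 = 4
v=4: not >8, count = 4-1 = 3
v=13: >8, count = 3*2+13 = 19
v=1: not >8, count = 19-1 = 18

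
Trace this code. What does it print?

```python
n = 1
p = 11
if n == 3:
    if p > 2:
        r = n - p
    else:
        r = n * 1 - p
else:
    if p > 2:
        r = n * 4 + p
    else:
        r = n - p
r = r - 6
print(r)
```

n=1, p=11
n == 3 is False; p > 2 is True
→ r = n * 4 + p = 15
r = 15-6 = 9

9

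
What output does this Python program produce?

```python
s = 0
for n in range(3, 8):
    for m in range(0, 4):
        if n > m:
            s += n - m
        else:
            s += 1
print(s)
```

71

n=3,m=0: 3>0, s = 0+3 = 3
n=3,m=1: 3>1, s = 3+2 = 5
n=3,m=2: 3>2, s = 5+1 = 6
n=3,m=3: not 3>3, s = 6+1 = 7
n=4,m=0: 4>0, s = 7+4 = 11
n=4,m=1: 4>1, s = 11+3 = 14
n=4,m=2: 4>2, s = 14+2 = 16
n=4,m=3: 4>3, s = 16+1 = 17
n=5,m=0: 5>0, s = 17+5 = 22
n=5,m=1: 5>1, s = 22+4 = 26
n=5,m=2: 5>2, s = 26+3 = 29
n=5,m=3: 5>3, s = 29+2 = 31
n=6,m=0: 6>0, s = 31+6 = 37
n=6,m=1: 6>1, s = 37+5 = 42
n=6,m=2: 6>2, s = 42+4 = 46
n=6,m=3: 6>3, s = 46+3 = 49
n=7,m=0: 7>0, s = 49+7 = 56
n=7,m=1: 7>1, s = 56+6 = 62
n=7,m=2: 7>2, s = 62+5 = 67
n=7,m=3: 7>3, s = 67+4 = 71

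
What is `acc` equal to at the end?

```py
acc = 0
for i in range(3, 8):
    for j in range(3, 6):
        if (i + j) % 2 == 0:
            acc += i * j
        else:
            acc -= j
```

132

i=3,j=3: even sum, acc = 0+9 = 9
i=3,j=4: odd sum, acc = 9-4 = 5
i=3,j=5: even sum, acc = 5+15 = 20
i=4,j=3: odd sum, acc = 20-3 = 17
i=4,j=4: even sum, acc = 17+16 = 33
i=4,j=5: odd sum, acc = 33-5 = 28
i=5,j=3: even sum, acc = 28+15 = 43
i=5,j=4: odd sum, acc = 43-4 = 39
i=5,j=5: even sum, acc = 39+25 = 64
i=6,j=3: odd sum, acc = 64-3 = 61
i=6,j=4: even sum, acc = 61+24 = 85
i=6,j=5: odd sum, acc = 85-5 = 80
i=7,j=3: even sum, acc = 80+21 = 101
i=7,j=4: odd sum, acc = 101-4 = 97
i=7,j=5: even sum, acc = 97+35 = 132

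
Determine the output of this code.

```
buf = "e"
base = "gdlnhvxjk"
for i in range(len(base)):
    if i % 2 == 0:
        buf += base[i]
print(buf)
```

i=0: add 'g' → 'eg'
i=1: skip
i=2: add 'l' → 'egl'
i=3: skip
i=4: add 'h' → 'eglh'
i=5: skip
i=6: add 'x' → 'eglhx'
i=7: skip
i=8: add 'k' → 'eglhxk'

eglhxk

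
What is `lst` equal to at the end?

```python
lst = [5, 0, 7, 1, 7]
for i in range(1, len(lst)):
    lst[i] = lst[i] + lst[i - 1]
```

i=1: lst[1] = 0+5 = 5 → [5, 5, 7, 1, 7]
i=2: lst[2] = 7+5 = 12 → [5, 5, 12, 1, 7]
i=3: lst[3] = 1+12 = 13 → [5, 5, 12, 13, 7]
i=4: lst[4] = 7+13 = 20 → [5, 5, 12, 13, 20]

[5, 5, 12, 13, 20]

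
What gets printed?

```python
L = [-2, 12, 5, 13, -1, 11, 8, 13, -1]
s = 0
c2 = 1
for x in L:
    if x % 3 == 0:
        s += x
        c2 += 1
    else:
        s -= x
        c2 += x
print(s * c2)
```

-1632

x=-2: not %3==0, s = 0-(-2) = 2; c2=-1
x=12: %3==0, s = 2+12 = 14; c2=0
x=5: not %3==0, s = 14-5 = 9; c2=5
x=13: not %3==0, s = 9-13 = -4; c2=18
x=-1: not %3==0, s = (-4)-(-1) = -3; c2=17
x=11: not %3==0, s = (-3)-11 = -14; c2=28
x=8: not %3==0, s = (-14)-8 = -22; c2=36
x=13: not %3==0, s = (-22)-13 = -35; c2=49
x=-1: not %3==0, s = (-35)-(-1) = -34; c2=48
s*c2 = (-34)*48 = -1632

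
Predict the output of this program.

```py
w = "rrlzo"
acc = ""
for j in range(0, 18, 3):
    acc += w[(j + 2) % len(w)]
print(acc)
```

j=0: add w[2]='l' → 'l'
j=3: add w[0]='r' → 'lr'
j=6: add w[3]='z' → 'lrz'
j=9: add w[1]='r' → 'lrzr'
j=12: add w[4]='o' → 'lrzro'
j=15: add w[2]='l' → 'lrzrol'

lrzrol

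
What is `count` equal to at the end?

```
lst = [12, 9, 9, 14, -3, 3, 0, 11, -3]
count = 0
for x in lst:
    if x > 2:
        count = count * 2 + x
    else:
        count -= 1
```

666

x=12: >2, count = 0*2+12 = 12
x=9: >2, count = 12*2+9 = 33
x=9: >2, count = 33*2+9 = 75
x=14: >2, count = 75*2+14 = 164
x=-3: not >2, count = 164-1 = 163
x=3: >2, count = 163*2+3 = 329
x=0: not >2, count = 329-1 = 328
x=11: >2, count = 328*2+11 = 667
x=-3: not >2, count = 667-1 = 666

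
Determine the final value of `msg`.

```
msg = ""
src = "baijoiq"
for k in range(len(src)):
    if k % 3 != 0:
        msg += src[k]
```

'aioi'

k=0: skip
k=1: add 'a' → 'a'
k=2: add 'i' → 'ai'
k=3: skip
k=4: add 'o' → 'aio'
k=5: add 'i' → 'aioi'
k=6: skip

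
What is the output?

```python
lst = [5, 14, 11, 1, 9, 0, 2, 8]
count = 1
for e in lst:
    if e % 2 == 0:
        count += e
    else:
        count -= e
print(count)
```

e=5: not even, count = 1-5 = -4
e=14: even, count = (-4)+14 = 10
e=11: not even, count = 10-11 = -1
e=1: not even, count = (-1)-1 = -2
e=9: not even, count = (-2)-9 = -11
e=0: even, count = (-11)+0 = -11
e=2: even, count = (-11)+2 = -9
e=8: even, count = (-9)+8 = -1

-1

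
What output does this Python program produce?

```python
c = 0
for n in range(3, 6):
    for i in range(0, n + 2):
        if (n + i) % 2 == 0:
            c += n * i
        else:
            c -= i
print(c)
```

n=3,i=0: odd sum, c = 0-0 = 0
n=3,i=1: even sum, c = 0+3 = 3
n=3,i=2: odd sum, c = 3-2 = 1
n=3,i=3: even sum, c = 1+9 = 10
n=3,i=4: odd sum, c = 10-4 = 6
n=4,i=0: even sum, c = 6+0 = 6
n=4,i=1: odd sum, c = 6-1 = 5
n=4,i=2: even sum, c = 5+8 = 13
n=4,i=3: odd sum, c = 13-3 = 10
n=4,i=4: even sum, c = 10+16 = 26
n=4,i=5: odd sum, c = 26-5 = 21
n=5,i=0: odd sum, c = 21-0 = 21
n=5,i=1: even sum, c = 21+5 = 26
n=5,i=2: odd sum, c = 26-2 = 24
n=5,i=3: even sum, c = 24+15 = 39
n=5,i=4: odd sum, c = 39-4 = 35
n=5,i=5: even sum, c = 35+25 = 60
n=5,i=6: odd sum, c = 60-6 = 54

54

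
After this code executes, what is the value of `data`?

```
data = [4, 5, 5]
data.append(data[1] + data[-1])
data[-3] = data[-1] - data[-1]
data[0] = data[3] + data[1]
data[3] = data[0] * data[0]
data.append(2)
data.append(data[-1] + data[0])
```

[10, 0, 5, 100, 2, 12]

append data[1]+data[-1] = 5+5 = 10 → [4, 5, 5, 10]
data[-3] = data[-1]-data[-1] = 10-10 = 0 → [4, 0, 5, 10]
data[0] = data[3]+data[1] = 10+0 = 10 → [10, 0, 5, 10]
data[3] = data[0]*data[0] = 10*10 = 100 → [10, 0, 5, 100]
append 2 → [10, 0, 5, 100, 2]
append data[-1]+data[0] = 2+10 = 12 → [10, 0, 5, 100, 2, 12]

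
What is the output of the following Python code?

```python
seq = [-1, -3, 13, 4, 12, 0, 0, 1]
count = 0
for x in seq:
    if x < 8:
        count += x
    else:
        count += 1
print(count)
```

3

x=-1: <8, count = 0+(-1) = -1
x=-3: <8, count = (-1)+(-3) = -4
x=13: not <8, count = (-4)+1 = -3
x=4: <8, count = (-3)+4 = 1
x=12: not <8, count = 1+1 = 2
x=0: <8, count = 2+0 = 2
x=0: <8, count = 2+0 = 2
x=1: <8, count = 2+1 = 3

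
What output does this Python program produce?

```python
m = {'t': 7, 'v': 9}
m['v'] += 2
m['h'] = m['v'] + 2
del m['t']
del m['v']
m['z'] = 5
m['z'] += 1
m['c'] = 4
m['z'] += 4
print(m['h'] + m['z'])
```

m['v'] = 9+2 = 11 → {'t': 7, 'v': 11}
m['h'] = m['v']+2 = 13 → {'t': 7, 'v': 11, 'h': 13}
del 't' → {'v': 11, 'h': 13}
del 'v' → {'h': 13}
m['z'] = 5 → {'h': 13, 'z': 5}
m['z'] = 5+1 = 6 → {'h': 13, 'z': 6}
m['c'] = 4 → {'h': 13, 'z': 6, 'c': 4}
m['z'] = 6+4 = 10 → {'h': 13, 'z': 10, 'c': 4}
m['h']+m['z'] = 13+10 = 23

23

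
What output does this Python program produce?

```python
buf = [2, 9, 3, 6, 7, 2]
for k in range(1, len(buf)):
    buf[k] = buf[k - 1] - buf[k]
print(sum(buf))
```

k=1: buf[1] = 2-9 = -7 → [2, -7, 3, 6, 7, 2]
k=2: buf[2] = (-7)-3 = -10 → [2, -7, -10, 6, 7, 2]
k=3: buf[3] = (-10)-6 = -16 → [2, -7, -10, -16, 7, 2]
k=4: buf[4] = (-16)-7 = -23 → [2, -7, -10, -16, -23, 2]
k=5: buf[5] = (-23)-2 = -25 → [2, -7, -10, -16, -23, -25]
sum = -79

-79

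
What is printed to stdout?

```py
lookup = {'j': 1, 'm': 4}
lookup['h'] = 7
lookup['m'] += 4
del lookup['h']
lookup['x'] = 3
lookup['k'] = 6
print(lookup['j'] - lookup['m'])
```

-7

lookup['h'] = 7 → {'j': 1, 'm': 4, 'h': 7}
lookup['m'] = 4+4 = 8 → {'j': 1, 'm': 8, 'h': 7}
del 'h' → {'j': 1, 'm': 8}
lookup['x'] = 3 → {'j': 1, 'm': 8, 'x': 3}
lookup['k'] = 6 → {'j': 1, 'm': 8, 'x': 3, 'k': 6}
lookup['j']-lookup['m'] = 1-8 = -7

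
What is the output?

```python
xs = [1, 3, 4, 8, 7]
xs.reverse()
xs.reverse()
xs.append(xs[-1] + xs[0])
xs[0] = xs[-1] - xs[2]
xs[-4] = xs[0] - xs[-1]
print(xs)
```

[4, 3, -4, 8, 7, 8]

reverse → [7, 8, 4, 3, 1]
reverse → [1, 3, 4, 8, 7]
append xs[-1]+xs[0] = 7+1 = 8 → [1, 3, 4, 8, 7, 8]
xs[0] = xs[-1]-xs[2] = 8-4 = 4 → [4, 3, 4, 8, 7, 8]
xs[-4] = xs[0]-xs[-1] = 4-8 = -4 → [4, 3, -4, 8, 7, 8]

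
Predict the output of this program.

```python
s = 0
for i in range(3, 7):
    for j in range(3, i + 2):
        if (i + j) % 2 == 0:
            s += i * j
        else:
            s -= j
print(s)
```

i=3,j=3: even sum, s = 0+9 = 9
i=3,j=4: odd sum, s = 9-4 = 5
i=4,j=3: odd sum, s = 5-3 = 2
i=4,j=4: even sum, s = 2+16 = 18
i=4,j=5: odd sum, s = 18-5 = 13
i=5,j=3: even sum, s = 13+15 = 28
i=5,j=4: odd sum, s = 28-4 = 24
i=5,j=5: even sum, s = 24+25 = 49
i=5,j=6: odd sum, s = 49-6 = 43
i=6,j=3: odd sum, s = 43-3 = 40
i=6,j=4: even sum, s = 40+24 = 64
i=6,j=5: odd sum, s = 64-5 = 59
i=6,j=6: even sum, s = 59+36 = 95
i=6,j=7: odd sum, s = 95-7 = 88

88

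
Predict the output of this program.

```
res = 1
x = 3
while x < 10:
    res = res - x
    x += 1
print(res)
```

x=3: res = 1-3 = -2
x=4: res = (-2)-4 = -6
x=5: res = (-6)-5 = -11
x=6: res = (-11)-6 = -17
x=7: res = (-17)-7 = -24
x=8: res = (-24)-8 = -32
x=9: res = (-32)-9 = -41

-41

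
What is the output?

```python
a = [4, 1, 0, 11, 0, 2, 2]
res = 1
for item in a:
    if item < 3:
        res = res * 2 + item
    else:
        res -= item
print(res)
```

-162

item=4: not <3, res = 1-4 = -3
item=1: <3, res = (-3)*2+1 = -5
item=0: <3, res = (-5)*2+0 = -10
item=11: not <3, res = (-10)-11 = -21
item=0: <3, res = (-21)*2+0 = -42
item=2: <3, res = (-42)*2+2 = -82
item=2: <3, res = (-82)*2+2 = -162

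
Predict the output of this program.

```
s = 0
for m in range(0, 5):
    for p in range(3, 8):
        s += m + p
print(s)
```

175

m=0,p=3: s = 0+3 = 3
m=0,p=4: s = 3+4 = 7
m=0,p=5: s = 7+5 = 12
m=0,p=6: s = 12+6 = 18
m=0,p=7: s = 18+7 = 25
m=1,p=3: s = 25+4 = 29
m=1,p=4: s = 29+5 = 34
m=1,p=5: s = 34+6 = 40
m=1,p=6: s = 40+7 = 47
m=1,p=7: s = 47+8 = 55
m=2,p=3: s = 55+5 = 60
m=2,p=4: s = 60+6 = 66
m=2,p=5: s = 66+7 = 73
m=2,p=6: s = 73+8 = 81
m=2,p=7: s = 81+9 = 90
m=3,p=3: s = 90+6 = 96
m=3,p=4: s = 96+7 = 103
m=3,p=5: s = 103+8 = 111
m=3,p=6: s = 111+9 = 120
m=3,p=7: s = 120+10 = 130
m=4,p=3: s = 130+7 = 137
m=4,p=4: s = 137+8 = 145
m=4,p=5: s = 145+9 = 154
m=4,p=6: s = 154+10 = 164
m=4,p=7: s = 164+11 = 175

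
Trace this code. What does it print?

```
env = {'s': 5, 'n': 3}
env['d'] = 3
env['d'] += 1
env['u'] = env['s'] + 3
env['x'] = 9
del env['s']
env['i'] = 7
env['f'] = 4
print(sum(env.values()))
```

env['d'] = 3 → {'s': 5, 'n': 3, 'd': 3}
env['d'] = 3+1 = 4 → {'s': 5, 'n': 3, 'd': 4}
env['u'] = env['s']+3 = 8 → {'s': 5, 'n': 3, 'd': 4, 'u': 8}
env['x'] = 9 → {'s': 5, 'n': 3, 'd': 4, 'u': 8, 'x': 9}
del 's' → {'n': 3, 'd': 4, 'u': 8, 'x': 9}
env['i'] = 7 → {'n': 3, 'd': 4, 'u': 8, 'x': 9, 'i': 7}
env['f'] = 4 → {'n': 3, 'd': 4, 'u': 8, 'x': 9, 'i': 7, 'f': 4}
sum of values = 35

35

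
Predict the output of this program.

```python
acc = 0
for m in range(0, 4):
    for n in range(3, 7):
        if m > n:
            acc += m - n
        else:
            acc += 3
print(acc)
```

48

m=0,n=3: not 0>3, acc = 0+3 = 3
m=0,n=4: not 0>4, acc = 3+3 = 6
m=0,n=5: not 0>5, acc = 6+3 = 9
m=0,n=6: not 0>6, acc = 9+3 = 12
m=1,n=3: not 1>3, acc = 12+3 = 15
m=1,n=4: not 1>4, acc = 15+3 = 18
m=1,n=5: not 1>5, acc = 18+3 = 21
m=1,n=6: not 1>6, acc = 21+3 = 24
m=2,n=3: not 2>3, acc = 24+3 = 27
m=2,n=4: not 2>4, acc = 27+3 = 30
m=2,n=5: not 2>5, acc = 30+3 = 33
m=2,n=6: not 2>6, acc = 33+3 = 36
m=3,n=3: not 3>3, acc = 36+3 = 39
m=3,n=4: not 3>4, acc = 39+3 = 42
m=3,n=5: not 3>5, acc = 42+3 = 45
m=3,n=6: not 3>6, acc = 45+3 = 48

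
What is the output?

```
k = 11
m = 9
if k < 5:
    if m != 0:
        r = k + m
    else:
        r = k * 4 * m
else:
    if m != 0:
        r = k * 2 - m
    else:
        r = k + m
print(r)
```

13

k=11, m=9
k < 5 is False; m != 0 is True
→ r = k * 2 - m = 13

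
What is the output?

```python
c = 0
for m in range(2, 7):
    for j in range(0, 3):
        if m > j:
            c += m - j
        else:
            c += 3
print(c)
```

48

m=2,j=0: 2>0, c = 0+2 = 2
m=2,j=1: 2>1, c = 2+1 = 3
m=2,j=2: not 2>2, c = 3+3 = 6
m=3,j=0: 3>0, c = 6+3 = 9
m=3,j=1: 3>1, c = 9+2 = 11
m=3,j=2: 3>2, c = 11+1 = 12
m=4,j=0: 4>0, c = 12+4 = 16
m=4,j=1: 4>1, c = 16+3 = 19
m=4,j=2: 4>2, c = 19+2 = 21
m=5,j=0: 5>0, c = 21+5 = 26
m=5,j=1: 5>1, c = 26+4 = 30
m=5,j=2: 5>2, c = 30+3 = 33
m=6,j=0: 6>0, c = 33+6 = 39
m=6,j=1: 6>1, c = 39+5 = 44
m=6,j=2: 6>2, c = 44+4 = 48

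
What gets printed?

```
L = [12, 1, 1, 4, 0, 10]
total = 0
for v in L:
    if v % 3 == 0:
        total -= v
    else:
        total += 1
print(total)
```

v=12: %3==0, total = 0-12 = -12
v=1: not %3==0, total = (-12)+1 = -11
v=1: not %3==0, total = (-11)+1 = -10
v=4: not %3==0, total = (-10)+1 = -9
v=0: %3==0, total = (-9)-0 = -9
v=10: not %3==0, total = (-9)+1 = -8

-8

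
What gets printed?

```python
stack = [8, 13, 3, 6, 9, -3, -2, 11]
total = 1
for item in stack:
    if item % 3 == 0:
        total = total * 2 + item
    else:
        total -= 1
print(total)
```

45

item=8: not %3==0, total = 1-1 = 0
item=13: not %3==0, total = 0-1 = -1
item=3: %3==0, total = (-1)*2+3 = 1
item=6: %3==0, total = 1*2+6 = 8
item=9: %3==0, total = 8*2+9 = 25
item=-3: %3==0, total = 25*2+(-3) = 47
item=-2: not %3==0, total = 47-1 = 46
item=11: not %3==0, total = 46-1 = 45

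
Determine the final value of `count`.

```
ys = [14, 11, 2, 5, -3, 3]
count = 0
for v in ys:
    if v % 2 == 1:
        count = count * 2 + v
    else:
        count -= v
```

v=14: not odd, count = 0-14 = -14
v=11: odd, count = (-14)*2+11 = -17
v=2: not odd, count = (-17)-2 = -19
v=5: odd, count = (-19)*2+5 = -33
v=-3: odd, count = (-33)*2+(-3) = -69
v=3: odd, count = (-69)*2+3 = -135

-135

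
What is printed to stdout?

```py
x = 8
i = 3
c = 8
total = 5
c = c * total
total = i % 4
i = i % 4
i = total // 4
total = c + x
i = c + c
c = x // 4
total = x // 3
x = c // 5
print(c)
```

2

c = 8*5 = 40
total = 3%4 = 3
i = 3%4 = 3
i = 3//4 = 0
total = 40+8 = 48
i = 40+40 = 80
c = 8//4 = 2
total = 8//3 = 2
x = 2//5 = 0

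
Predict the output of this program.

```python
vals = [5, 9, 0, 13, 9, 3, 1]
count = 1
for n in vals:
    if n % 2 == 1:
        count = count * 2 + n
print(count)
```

n=5: odd, count = 1*2+5 = 7
n=9: odd, count = 7*2+9 = 23
n=0: not odd
n=13: odd, count = 23*2+13 = 59
n=9: odd, count = 59*2+9 = 127
n=3: odd, count = 127*2+3 = 257
n=1: odd, count = 257*2+1 = 515

515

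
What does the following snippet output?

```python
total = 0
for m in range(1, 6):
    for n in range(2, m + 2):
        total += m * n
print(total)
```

195

m=1,n=2: total = 0+2 = 2
m=2,n=2: total = 2+4 = 6
m=2,n=3: total = 6+6 = 12
m=3,n=2: total = 12+6 = 18
m=3,n=3: total = 18+9 = 27
m=3,n=4: total = 27+12 = 39
m=4,n=2: total = 39+8 = 47
m=4,n=3: total = 47+12 = 59
m=4,n=4: total = 59+16 = 75
m=4,n=5: total = 75+20 = 95
m=5,n=2: total = 95+10 = 105
m=5,n=3: total = 105+15 = 120
m=5,n=4: total = 120+20 = 140
m=5,n=5: total = 140+25 = 165
m=5,n=6: total = 165+30 = 195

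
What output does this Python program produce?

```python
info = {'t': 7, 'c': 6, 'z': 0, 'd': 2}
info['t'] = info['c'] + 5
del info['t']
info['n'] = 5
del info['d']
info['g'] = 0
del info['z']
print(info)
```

{'c': 6, 'n': 5, 'g': 0}

info['t'] = info['c']+5 = 11 → {'t': 11, 'c': 6, 'z': 0, 'd': 2}
del 't' → {'c': 6, 'z': 0, 'd': 2}
info['n'] = 5 → {'c': 6, 'z': 0, 'd': 2, 'n': 5}
del 'd' → {'c': 6, 'z': 0, 'n': 5}
info['g'] = 0 → {'c': 6, 'z': 0, 'n': 5, 'g': 0}
del 'z' → {'c': 6, 'n': 5, 'g': 0}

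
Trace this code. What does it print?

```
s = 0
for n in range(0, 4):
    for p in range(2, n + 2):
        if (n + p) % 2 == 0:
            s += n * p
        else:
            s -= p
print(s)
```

n=1,p=2: odd sum, s = 0-2 = -2
n=2,p=2: even sum, s = (-2)+4 = 2
n=2,p=3: odd sum, s = 2-3 = -1
n=3,p=2: odd sum, s = (-1)-2 = -3
n=3,p=3: even sum, s = (-3)+9 = 6
n=3,p=4: odd sum, s = 6-4 = 2

2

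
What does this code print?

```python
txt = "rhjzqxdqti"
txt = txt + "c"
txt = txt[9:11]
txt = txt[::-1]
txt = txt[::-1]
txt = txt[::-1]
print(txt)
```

ci

+ 'c' → 'rhjzqxdqtic'
slice [9:11] → 'ic'
reverse → 'ci'
reverse → 'ic'
reverse → 'ci'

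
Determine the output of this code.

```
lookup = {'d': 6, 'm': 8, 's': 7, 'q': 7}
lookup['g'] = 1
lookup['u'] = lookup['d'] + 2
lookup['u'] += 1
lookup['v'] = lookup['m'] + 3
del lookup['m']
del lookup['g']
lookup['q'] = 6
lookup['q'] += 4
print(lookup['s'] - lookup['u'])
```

-2

lookup['g'] = 1 → {'d': 6, 'm': 8, 's': 7, 'q': 7, 'g': 1}
lookup['u'] = lookup['d']+2 = 8 → {'d': 6, 'm': 8, 's': 7, 'q': 7, 'g': 1, 'u': 8}
lookup['u'] = 8+1 = 9 → {'d': 6, 'm': 8, 's': 7, 'q': 7, 'g': 1, 'u': 9}
lookup['v'] = lookup['m']+3 = 11 → {'d': 6, 'm': 8, 's': 7, 'q': 7, 'g': 1, 'u': 9, 'v': 11}
del 'm' → {'d': 6, 's': 7, 'q': 7, 'g': 1, 'u': 9, 'v': 11}
del 'g' → {'d': 6, 's': 7, 'q': 7, 'u': 9, 'v': 11}
lookup['q'] = 6 → {'d': 6, 's': 7, 'q': 6, 'u': 9, 'v': 11}
lookup['q'] = 6+4 = 10 → {'d': 6, 's': 7, 'q': 10, 'u': 9, 'v': 11}
lookup['s']-lookup['u'] = 7-9 = -2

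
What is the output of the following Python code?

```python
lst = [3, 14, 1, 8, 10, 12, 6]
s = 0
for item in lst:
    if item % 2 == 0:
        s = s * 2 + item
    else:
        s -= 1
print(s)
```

310

item=3: not even, s = 0-1 = -1
item=14: even, s = (-1)*2+14 = 12
item=1: not even, s = 12-1 = 11
item=8: even, s = 11*2+8 = 30
item=10: even, s = 30*2+10 = 70
item=12: even, s = 70*2+12 = 152
item=6: even, s = 152*2+6 = 310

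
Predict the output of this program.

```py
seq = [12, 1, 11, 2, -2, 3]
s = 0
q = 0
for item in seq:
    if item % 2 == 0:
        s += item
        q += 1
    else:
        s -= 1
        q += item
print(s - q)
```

item=12: even, s = 0+12 = 12; q=1
item=1: not even, s = 12-1 = 11; q=2
item=11: not even, s = 11-1 = 10; q=13
item=2: even, s = 10+2 = 12; q=14
item=-2: even, s = 12+(-2) = 10; q=15
item=3: not even, s = 10-1 = 9; q=18
s-q = 9-18 = -9

-9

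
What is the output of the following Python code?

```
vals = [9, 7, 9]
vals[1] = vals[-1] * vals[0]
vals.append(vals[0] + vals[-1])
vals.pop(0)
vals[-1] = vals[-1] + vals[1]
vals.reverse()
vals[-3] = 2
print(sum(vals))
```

vals[1] = vals[-1]*vals[0] = 9*9 = 81 → [9, 81, 9]
append vals[0]+vals[-1] = 9+9 = 18 → [9, 81, 9, 18]
pop(0) removes 9 → [81, 9, 18]
vals[-1] = vals[-1]+vals[1] = 18+9 = 27 → [81, 9, 27]
reverse → [27, 9, 81]
vals[-3] = 2 → [2, 9, 81]
sum = 92

92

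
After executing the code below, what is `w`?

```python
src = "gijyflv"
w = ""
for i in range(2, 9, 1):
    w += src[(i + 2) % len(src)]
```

'flvgijy'

i=2: add src[4]='f' → 'f'
i=3: add src[5]='l' → 'fl'
i=4: add src[6]='v' → 'flv'
i=5: add src[0]='g' → 'flvg'
i=6: add src[1]='i' → 'flvgi'
i=7: add src[2]='j' → 'flvgij'
i=8: add src[3]='y' → 'flvgijy'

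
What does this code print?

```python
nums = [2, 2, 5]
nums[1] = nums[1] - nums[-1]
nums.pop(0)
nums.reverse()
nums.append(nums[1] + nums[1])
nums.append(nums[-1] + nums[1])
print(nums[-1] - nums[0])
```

-14

nums[1] = nums[1]-nums[-1] = 2-5 = -3 → [2, -3, 5]
pop(0) removes 2 → [-3, 5]
reverse → [5, -3]
append nums[1]+nums[1] = (-3)+(-3) = -6 → [5, -3, -6]
append nums[-1]+nums[1] = (-6)+(-3) = -9 → [5, -3, -6, -9]
nums[-1]-nums[0] = (-9)-5 = -14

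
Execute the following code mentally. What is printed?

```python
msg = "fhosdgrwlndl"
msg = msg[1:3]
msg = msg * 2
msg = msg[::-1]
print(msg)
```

ohoh

slice [1:3] → 'ho'
repeat ×2 → 'hoho'
reverse → 'ohoh'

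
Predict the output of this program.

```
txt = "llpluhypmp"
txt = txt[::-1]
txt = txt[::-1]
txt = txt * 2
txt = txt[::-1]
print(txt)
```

reverse → 'pmpyhulpll'
reverse → 'llpluhypmp'
repeat ×2 → 'llpluhypmpllpluhypmp'
reverse → 'pmpyhulpllpmpyhulpll'

pmpyhulpllpmpyhulpll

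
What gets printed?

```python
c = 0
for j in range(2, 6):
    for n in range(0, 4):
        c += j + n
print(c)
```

80

j=2,n=0: c = 0+2 = 2
j=2,n=1: c = 2+3 = 5
j=2,n=2: c = 5+4 = 9
j=2,n=3: c = 9+5 = 14
j=3,n=0: c = 14+3 = 17
j=3,n=1: c = 17+4 = 21
j=3,n=2: c = 21+5 = 26
j=3,n=3: c = 26+6 = 32
j=4,n=0: c = 32+4 = 36
j=4,n=1: c = 36+5 = 41
j=4,n=2: c = 41+6 = 47
j=4,n=3: c = 47+7 = 54
j=5,n=0: c = 54+5 = 59
j=5,n=1: c = 59+6 = 65
j=5,n=2: c = 65+7 = 72
j=5,n=3: c = 72+8 = 80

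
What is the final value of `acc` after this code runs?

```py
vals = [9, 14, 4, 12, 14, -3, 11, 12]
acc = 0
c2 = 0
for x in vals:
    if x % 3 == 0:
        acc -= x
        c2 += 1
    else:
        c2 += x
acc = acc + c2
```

17

x=9: %3==0, acc = 0-9 = -9; c2=1
x=14: not %3==0; c2=15
x=4: not %3==0; c2=19
x=12: %3==0, acc = (-9)-12 = -21; c2=20
x=14: not %3==0; c2=34
x=-3: %3==0, acc = (-21)-(-3) = -18; c2=35
x=11: not %3==0; c2=46
x=12: %3==0, acc = (-18)-12 = -30; c2=47
acc+c2 = (-30)+47 = 17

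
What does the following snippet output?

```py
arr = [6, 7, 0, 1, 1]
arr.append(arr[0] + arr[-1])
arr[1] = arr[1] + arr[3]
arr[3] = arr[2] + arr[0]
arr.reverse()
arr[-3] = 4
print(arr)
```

append arr[0]+arr[-1] = 6+1 = 7 → [6, 7, 0, 1, 1, 7]
arr[1] = arr[1]+arr[3] = 7+1 = 8 → [6, 8, 0, 1, 1, 7]
arr[3] = arr[2]+arr[0] = 0+6 = 6 → [6, 8, 0, 6, 1, 7]
reverse → [7, 1, 6, 0, 8, 6]
arr[-3] = 4 → [7, 1, 6, 4, 8, 6]

[7, 1, 6, 4, 8, 6]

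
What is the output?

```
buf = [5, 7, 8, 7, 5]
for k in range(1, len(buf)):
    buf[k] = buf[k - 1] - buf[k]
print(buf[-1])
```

k=1: buf[1] = 5-7 = -2 → [5, -2, 8, 7, 5]
k=2: buf[2] = (-2)-8 = -10 → [5, -2, -10, 7, 5]
k=3: buf[3] = (-10)-7 = -17 → [5, -2, -10, -17, 5]
k=4: buf[4] = (-17)-5 = -22 → [5, -2, -10, -17, -22]

-22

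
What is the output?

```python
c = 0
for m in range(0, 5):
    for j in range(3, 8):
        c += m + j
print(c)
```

175

m=0,j=3: c = 0+3 = 3
m=0,j=4: c = 3+4 = 7
m=0,j=5: c = 7+5 = 12
m=0,j=6: c = 12+6 = 18
m=0,j=7: c = 18+7 = 25
m=1,j=3: c = 25+4 = 29
m=1,j=4: c = 29+5 = 34
m=1,j=5: c = 34+6 = 40
m=1,j=6: c = 40+7 = 47
m=1,j=7: c = 47+8 = 55
m=2,j=3: c = 55+5 = 60
m=2,j=4: c = 60+6 = 66
m=2,j=5: c = 66+7 = 73
m=2,j=6: c = 73+8 = 81
m=2,j=7: c = 81+9 = 90
m=3,j=3: c = 90+6 = 96
m=3,j=4: c = 96+7 = 103
m=3,j=5: c = 103+8 = 111
m=3,j=6: c = 111+9 = 120
m=3,j=7: c = 120+10 = 130
m=4,j=3: c = 130+7 = 137
m=4,j=4: c = 137+8 = 145
m=4,j=5: c = 145+9 = 154
m=4,j=6: c = 154+10 = 164
m=4,j=7: c = 164+11 = 175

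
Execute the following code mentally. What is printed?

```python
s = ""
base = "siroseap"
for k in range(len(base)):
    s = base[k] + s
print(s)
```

paesoris

k=0: prepend 's' → 's'
k=1: prepend 'i' → 'is'
k=2: prepend 'r' → 'ris'
k=3: prepend 'o' → 'oris'
k=4: prepend 's' → 'soris'
k=5: prepend 'e' → 'esoris'
k=6: prepend 'a' → 'aesoris'
k=7: prepend 'p' → 'paesoris'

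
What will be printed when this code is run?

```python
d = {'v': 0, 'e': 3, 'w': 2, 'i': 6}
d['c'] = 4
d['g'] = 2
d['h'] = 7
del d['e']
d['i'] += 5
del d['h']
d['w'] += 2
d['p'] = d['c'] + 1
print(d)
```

d['c'] = 4 → {'v': 0, 'e': 3, 'w': 2, 'i': 6, 'c': 4}
d['g'] = 2 → {'v': 0, 'e': 3, 'w': 2, 'i': 6, 'c': 4, 'g': 2}
d['h'] = 7 → {'v': 0, 'e': 3, 'w': 2, 'i': 6, 'c': 4, 'g': 2, 'h': 7}
del 'e' → {'v': 0, 'w': 2, 'i': 6, 'c': 4, 'g': 2, 'h': 7}
d['i'] = 6+5 = 11 → {'v': 0, 'w': 2, 'i': 11, 'c': 4, 'g': 2, 'h': 7}
del 'h' → {'v': 0, 'w': 2, 'i': 11, 'c': 4, 'g': 2}
d['w'] = 2+2 = 4 → {'v': 0, 'w': 4, 'i': 11, 'c': 4, 'g': 2}
d['p'] = d['c']+1 = 5 → {'v': 0, 'w': 4, 'i': 11, 'c': 4, 'g': 2, 'p': 5}

{'v': 0, 'w': 4, 'i': 11, 'c': 4, 'g': 2, 'p': 5}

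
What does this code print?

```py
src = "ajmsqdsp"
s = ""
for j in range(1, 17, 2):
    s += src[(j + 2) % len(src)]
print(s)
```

j=1: add src[3]='s' → 's'
j=3: add src[5]='d' → 'sd'
j=5: add src[7]='p' → 'sdp'
j=7: add src[1]='j' → 'sdpj'
j=9: add src[3]='s' → 'sdpjs'
j=11: add src[5]='d' → 'sdpjsd'
j=13: add src[7]='p' → 'sdpjsdp'
j=15: add src[1]='j' → 'sdpjsdpj'

sdpjsdpj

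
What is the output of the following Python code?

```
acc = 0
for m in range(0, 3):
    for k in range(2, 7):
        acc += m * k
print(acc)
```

60

m=0,k=2: acc = 0+0 = 0
m=0,k=3: acc = 0+0 = 0
m=0,k=4: acc = 0+0 = 0
m=0,k=5: acc = 0+0 = 0
m=0,k=6: acc = 0+0 = 0
m=1,k=2: acc = 0+2 = 2
m=1,k=3: acc = 2+3 = 5
m=1,k=4: acc = 5+4 = 9
m=1,k=5: acc = 9+5 = 14
m=1,k=6: acc = 14+6 = 20
m=2,k=2: acc = 20+4 = 24
m=2,k=3: acc = 24+6 = 30
m=2,k=4: acc = 30+8 = 38
m=2,k=5: acc = 38+10 = 48
m=2,k=6: acc = 48+12 = 60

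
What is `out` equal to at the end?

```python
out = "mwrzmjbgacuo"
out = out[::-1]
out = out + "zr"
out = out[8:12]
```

reverse → 'oucagbjmzrwm'
+ 'zr' → 'oucagbjmzrwmzr'
slice [8:12] → 'zrwm'

'zrwm'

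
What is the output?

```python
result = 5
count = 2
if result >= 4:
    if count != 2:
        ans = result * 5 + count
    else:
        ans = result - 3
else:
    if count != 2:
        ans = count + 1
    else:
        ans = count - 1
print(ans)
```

result=5, count=2
result >= 4 is True; count != 2 is False
→ ans = result - 3 = 2

2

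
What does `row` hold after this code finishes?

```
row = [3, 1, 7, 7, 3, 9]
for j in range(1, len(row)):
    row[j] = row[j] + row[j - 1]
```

j=1: row[1] = 1+3 = 4 → [3, 4, 7, 7, 3, 9]
j=2: row[2] = 7+4 = 11 → [3, 4, 11, 7, 3, 9]
j=3: row[3] = 7+11 = 18 → [3, 4, 11, 18, 3, 9]
j=4: row[4] = 3+18 = 21 → [3, 4, 11, 18, 21, 9]
j=5: row[5] = 9+21 = 30 → [3, 4, 11, 18, 21, 30]

[3, 4, 11, 18, 21, 30]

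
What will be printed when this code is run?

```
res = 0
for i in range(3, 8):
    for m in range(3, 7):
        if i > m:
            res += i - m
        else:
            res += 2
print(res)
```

i=3,m=3: not 3>3, res = 0+2 = 2
i=3,m=4: not 3>4, res = 2+2 = 4
i=3,m=5: not 3>5, res = 4+2 = 6
i=3,m=6: not 3>6, res = 6+2 = 8
i=4,m=3: 4>3, res = 8+1 = 9
i=4,m=4: not 4>4, res = 9+2 = 11
i=4,m=5: not 4>5, res = 11+2 = 13
i=4,m=6: not 4>6, res = 13+2 = 15
i=5,m=3: 5>3, res = 15+2 = 17
i=5,m=4: 5>4, res = 17+1 = 18
i=5,m=5: not 5>5, res = 18+2 = 20
i=5,m=6: not 5>6, res = 20+2 = 22
i=6,m=3: 6>3, res = 22+3 = 25
i=6,m=4: 6>4, res = 25+2 = 27
i=6,m=5: 6>5, res = 27+1 = 28
i=6,m=6: not 6>6, res = 28+2 = 30
i=7,m=3: 7>3, res = 30+4 = 34
i=7,m=4: 7>4, res = 34+3 = 37
i=7,m=5: 7>5, res = 37+2 = 39
i=7,m=6: 7>6, res = 39+1 = 40

40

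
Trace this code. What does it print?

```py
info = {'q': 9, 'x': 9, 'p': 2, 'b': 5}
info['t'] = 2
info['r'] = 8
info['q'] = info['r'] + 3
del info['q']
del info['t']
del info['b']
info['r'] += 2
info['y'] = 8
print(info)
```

{'x': 9, 'p': 2, 'r': 10, 'y': 8}

info['t'] = 2 → {'q': 9, 'x': 9, 'p': 2, 'b': 5, 't': 2}
info['r'] = 8 → {'q': 9, 'x': 9, 'p': 2, 'b': 5, 't': 2, 'r': 8}
info['q'] = info['r']+3 = 11 → {'q': 11, 'x': 9, 'p': 2, 'b': 5, 't': 2, 'r': 8}
del 'q' → {'x': 9, 'p': 2, 'b': 5, 't': 2, 'r': 8}
del 't' → {'x': 9, 'p': 2, 'b': 5, 'r': 8}
del 'b' → {'x': 9, 'p': 2, 'r': 8}
info['r'] = 8+2 = 10 → {'x': 9, 'p': 2, 'r': 10}
info['y'] = 8 → {'x': 9, 'p': 2, 'r': 10, 'y': 8}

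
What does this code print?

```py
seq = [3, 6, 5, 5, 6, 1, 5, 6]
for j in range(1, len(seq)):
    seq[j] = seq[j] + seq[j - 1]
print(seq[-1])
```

37

j=1: seq[1] = 6+3 = 9 → [3, 9, 5, 5, 6, 1, 5, 6]
j=2: seq[2] = 5+9 = 14 → [3, 9, 14, 5, 6, 1, 5, 6]
j=3: seq[3] = 5+14 = 19 → [3, 9, 14, 19, 6, 1, 5, 6]
j=4: seq[4] = 6+19 = 25 → [3, 9, 14, 19, 25, 1, 5, 6]
j=5: seq[5] = 1+25 = 26 → [3, 9, 14, 19, 25, 26, 5, 6]
j=6: seq[6] = 5+26 = 31 → [3, 9, 14, 19, 25, 26, 31, 6]
j=7: seq[7] = 6+31 = 37 → [3, 9, 14, 19, 25, 26, 31, 37]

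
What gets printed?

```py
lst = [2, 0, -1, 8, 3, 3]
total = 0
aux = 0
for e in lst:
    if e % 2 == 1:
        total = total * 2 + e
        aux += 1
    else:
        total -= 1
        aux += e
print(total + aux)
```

e=2: not odd, total = 0-1 = -1; aux=2
e=0: not odd, total = (-1)-1 = -2; aux=2
e=-1: odd, total = (-2)*2+(-1) = -5; aux=3
e=8: not odd, total = (-5)-1 = -6; aux=11
e=3: odd, total = (-6)*2+3 = -9; aux=12
e=3: odd, total = (-9)*2+3 = -15; aux=13
total+aux = (-15)+13 = -2

-2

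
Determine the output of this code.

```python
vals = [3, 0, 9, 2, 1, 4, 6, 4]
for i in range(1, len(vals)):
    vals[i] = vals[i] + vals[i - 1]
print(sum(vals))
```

120

i=1: vals[1] = 0+3 = 3 → [3, 3, 9, 2, 1, 4, 6, 4]
i=2: vals[2] = 9+3 = 12 → [3, 3, 12, 2, 1, 4, 6, 4]
i=3: vals[3] = 2+12 = 14 → [3, 3, 12, 14, 1, 4, 6, 4]
i=4: vals[4] = 1+14 = 15 → [3, 3, 12, 14, 15, 4, 6, 4]
i=5: vals[5] = 4+15 = 19 → [3, 3, 12, 14, 15, 19, 6, 4]
i=6: vals[6] = 6+19 = 25 → [3, 3, 12, 14, 15, 19, 25, 4]
i=7: vals[7] = 4+25 = 29 → [3, 3, 12, 14, 15, 19, 25, 29]
sum = 120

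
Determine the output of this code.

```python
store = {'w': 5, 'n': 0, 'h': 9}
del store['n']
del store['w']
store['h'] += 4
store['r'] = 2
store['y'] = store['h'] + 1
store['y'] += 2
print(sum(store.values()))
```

31

del 'n' → {'w': 5, 'h': 9}
del 'w' → {'h': 9}
store['h'] = 9+4 = 13 → {'h': 13}
store['r'] = 2 → {'h': 13, 'r': 2}
store['y'] = store['h']+1 = 14 → {'h': 13, 'r': 2, 'y': 14}
store['y'] = 14+2 = 16 → {'h': 13, 'r': 2, 'y': 16}
sum of values = 31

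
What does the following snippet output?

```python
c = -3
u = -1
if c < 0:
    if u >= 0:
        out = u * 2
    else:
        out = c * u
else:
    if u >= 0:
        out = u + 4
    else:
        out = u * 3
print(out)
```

c=-3, u=-1
c < 0 is True; u >= 0 is False
→ out = c * u = 3

3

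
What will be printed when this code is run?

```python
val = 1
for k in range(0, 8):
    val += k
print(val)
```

29

k=0: val = 1+0 = 1
k=1: val = 1+1 = 2
k=2: val = 2+2 = 4
k=3: val = 4+3 = 7
k=4: val = 7+4 = 11
k=5: val = 11+5 = 16
k=6: val = 16+6 = 22
k=7: val = 22+7 = 29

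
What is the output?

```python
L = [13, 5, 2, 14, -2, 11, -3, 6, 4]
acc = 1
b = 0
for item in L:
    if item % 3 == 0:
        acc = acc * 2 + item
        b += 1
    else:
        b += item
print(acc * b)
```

196

item=13: not %3==0; b=13
item=5: not %3==0; b=18
item=2: not %3==0; b=20
item=14: not %3==0; b=34
item=-2: not %3==0; b=32
item=11: not %3==0; b=43
item=-3: %3==0, acc = 1*2+(-3) = -1; b=44
item=6: %3==0, acc = (-1)*2+6 = 4; b=45
item=4: not %3==0; b=49
acc*b = 4*49 = 196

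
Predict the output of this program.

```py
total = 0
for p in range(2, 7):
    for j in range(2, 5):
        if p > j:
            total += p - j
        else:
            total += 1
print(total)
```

p=2,j=2: not 2>2, total = 0+1 = 1
p=2,j=3: not 2>3, total = 1+1 = 2
p=2,j=4: not 2>4, total = 2+1 = 3
p=3,j=2: 3>2, total = 3+1 = 4
p=3,j=3: not 3>3, total = 4+1 = 5
p=3,j=4: not 3>4, total = 5+1 = 6
p=4,j=2: 4>2, total = 6+2 = 8
p=4,j=3: 4>3, total = 8+1 = 9
p=4,j=4: not 4>4, total = 9+1 = 10
p=5,j=2: 5>2, total = 10+3 = 13
p=5,j=3: 5>3, total = 13+2 = 15
p=5,j=4: 5>4, total = 15+1 = 16
p=6,j=2: 6>2, total = 16+4 = 20
p=6,j=3: 6>3, total = 20+3 = 23
p=6,j=4: 6>4, total = 23+2 = 25

25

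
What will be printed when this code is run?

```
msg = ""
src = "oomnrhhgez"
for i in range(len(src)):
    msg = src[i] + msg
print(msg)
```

i=0: prepend 'o' → 'o'
i=1: prepend 'o' → 'oo'
i=2: prepend 'm' → 'moo'
i=3: prepend 'n' → 'nmoo'
i=4: prepend 'r' → 'rnmoo'
i=5: prepend 'h' → 'hrnmoo'
i=6: prepend 'h' → 'hhrnmoo'
i=7: prepend 'g' → 'ghhrnmoo'
i=8: prepend 'e' → 'eghhrnmoo'
i=9: prepend 'z' → 'zeghhrnmoo'

zeghhrnmoo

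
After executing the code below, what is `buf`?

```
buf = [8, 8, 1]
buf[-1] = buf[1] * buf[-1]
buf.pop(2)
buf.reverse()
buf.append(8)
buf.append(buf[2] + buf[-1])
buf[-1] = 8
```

[8, 8, 8, 8]

buf[-1] = buf[1]*buf[-1] = 8*1 = 8 → [8, 8, 8]
pop(2) removes 8 → [8, 8]
reverse → [8, 8]
append 8 → [8, 8, 8]
append buf[2]+buf[-1] = 8+8 = 16 → [8, 8, 8, 16]
buf[-1] = 8 → [8, 8, 8, 8]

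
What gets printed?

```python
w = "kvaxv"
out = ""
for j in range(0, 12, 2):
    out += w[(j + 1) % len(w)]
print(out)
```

vxkavv

j=0: add w[1]='v' → 'v'
j=2: add w[3]='x' → 'vx'
j=4: add w[0]='k' → 'vxk'
j=6: add w[2]='a' → 'vxka'
j=8: add w[4]='v' → 'vxkav'
j=10: add w[1]='v' → 'vxkavv'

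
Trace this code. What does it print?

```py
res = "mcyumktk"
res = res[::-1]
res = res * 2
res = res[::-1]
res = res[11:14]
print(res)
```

reverse → 'ktkmuycm'
repeat ×2 → 'ktkmuycmktkmuycm'
reverse → 'mcyumktkmcyumktk'
slice [11:14] → 'umk'

umk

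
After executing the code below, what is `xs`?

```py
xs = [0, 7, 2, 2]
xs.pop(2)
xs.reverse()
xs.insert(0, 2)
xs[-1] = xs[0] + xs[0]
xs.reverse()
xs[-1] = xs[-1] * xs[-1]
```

[4, 7, 2, 4]

pop(2) removes 2 → [0, 7, 2]
reverse → [2, 7, 0]
insert 2 at 0 → [2, 2, 7, 0]
xs[-1] = xs[0]+xs[0] = 2+2 = 4 → [2, 2, 7, 4]
reverse → [4, 7, 2, 2]
xs[-1] = xs[-1]*xs[-1] = 2*2 = 4 → [4, 7, 2, 4]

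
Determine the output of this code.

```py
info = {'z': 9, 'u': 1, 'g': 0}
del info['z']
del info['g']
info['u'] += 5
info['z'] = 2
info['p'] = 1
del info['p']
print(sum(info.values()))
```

del 'z' → {'u': 1, 'g': 0}
del 'g' → {'u': 1}
info['u'] = 1+5 = 6 → {'u': 6}
info['z'] = 2 → {'u': 6, 'z': 2}
info['p'] = 1 → {'u': 6, 'z': 2, 'p': 1}
del 'p' → {'u': 6, 'z': 2}
sum of values = 8

8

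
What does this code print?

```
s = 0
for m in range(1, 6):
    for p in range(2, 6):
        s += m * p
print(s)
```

m=1,p=2: s = 0+2 = 2
m=1,p=3: s = 2+3 = 5
m=1,p=4: s = 5+4 = 9
m=1,p=5: s = 9+5 = 14
m=2,p=2: s = 14+4 = 18
m=2,p=3: s = 18+6 = 24
m=2,p=4: s = 24+8 = 32
m=2,p=5: s = 32+10 = 42
m=3,p=2: s = 42+6 = 48
m=3,p=3: s = 48+9 = 57
m=3,p=4: s = 57+12 = 69
m=3,p=5: s = 69+15 = 84
m=4,p=2: s = 84+8 = 92
m=4,p=3: s = 92+12 = 104
m=4,p=4: s = 104+16 = 120
m=4,p=5: s = 120+20 = 140
m=5,p=2: s = 140+10 = 150
m=5,p=3: s = 150+15 = 165
m=5,p=4: s = 165+20 = 185
m=5,p=5: s = 185+25 = 210

210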